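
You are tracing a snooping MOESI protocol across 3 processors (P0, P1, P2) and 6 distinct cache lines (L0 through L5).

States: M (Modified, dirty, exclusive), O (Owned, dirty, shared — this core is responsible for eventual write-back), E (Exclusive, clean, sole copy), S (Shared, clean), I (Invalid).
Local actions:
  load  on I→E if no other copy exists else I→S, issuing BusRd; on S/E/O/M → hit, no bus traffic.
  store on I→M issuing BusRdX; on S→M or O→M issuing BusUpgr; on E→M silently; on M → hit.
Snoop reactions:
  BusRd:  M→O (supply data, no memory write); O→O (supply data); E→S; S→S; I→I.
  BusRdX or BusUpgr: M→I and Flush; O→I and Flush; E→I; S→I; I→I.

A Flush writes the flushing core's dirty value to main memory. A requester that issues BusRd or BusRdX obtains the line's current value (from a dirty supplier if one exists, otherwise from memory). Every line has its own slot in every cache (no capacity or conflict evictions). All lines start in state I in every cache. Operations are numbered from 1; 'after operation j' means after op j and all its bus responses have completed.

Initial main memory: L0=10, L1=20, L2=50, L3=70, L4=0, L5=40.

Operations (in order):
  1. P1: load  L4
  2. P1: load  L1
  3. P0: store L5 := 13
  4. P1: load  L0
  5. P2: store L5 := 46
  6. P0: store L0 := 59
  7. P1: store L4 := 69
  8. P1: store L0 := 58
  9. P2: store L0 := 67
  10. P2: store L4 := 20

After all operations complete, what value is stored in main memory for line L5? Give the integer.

memory[L5] = 13

[1] P1: load  L4 | P0:I, P1:E(0), P2:I | bus: BusRd
[2] P1: load  L1 | P0:I, P1:E(20), P2:I | bus: BusRd
[3] P0: store L5 := 13 | P0:M(13), P1:I, P2:I | bus: BusRdX
[4] P1: load  L0 | P0:I, P1:E(10), P2:I | bus: BusRd
[5] P2: store L5 := 46 | P0:I, P1:I, P2:M(46) | bus: BusRdX,Flush
[6] P0: store L0 := 59 | P0:M(59), P1:I, P2:I | bus: BusRdX
[7] P1: store L4 := 69 | P0:I, P1:M(69), P2:I | bus: none
[8] P1: store L0 := 58 | P0:I, P1:M(58), P2:I | bus: BusRdX,Flush
[9] P2: store L0 := 67 | P0:I, P1:I, P2:M(67) | bus: BusRdX,Flush
[10] P2: store L4 := 20 | P0:I, P1:I, P2:M(20) | bus: BusRdX,Flush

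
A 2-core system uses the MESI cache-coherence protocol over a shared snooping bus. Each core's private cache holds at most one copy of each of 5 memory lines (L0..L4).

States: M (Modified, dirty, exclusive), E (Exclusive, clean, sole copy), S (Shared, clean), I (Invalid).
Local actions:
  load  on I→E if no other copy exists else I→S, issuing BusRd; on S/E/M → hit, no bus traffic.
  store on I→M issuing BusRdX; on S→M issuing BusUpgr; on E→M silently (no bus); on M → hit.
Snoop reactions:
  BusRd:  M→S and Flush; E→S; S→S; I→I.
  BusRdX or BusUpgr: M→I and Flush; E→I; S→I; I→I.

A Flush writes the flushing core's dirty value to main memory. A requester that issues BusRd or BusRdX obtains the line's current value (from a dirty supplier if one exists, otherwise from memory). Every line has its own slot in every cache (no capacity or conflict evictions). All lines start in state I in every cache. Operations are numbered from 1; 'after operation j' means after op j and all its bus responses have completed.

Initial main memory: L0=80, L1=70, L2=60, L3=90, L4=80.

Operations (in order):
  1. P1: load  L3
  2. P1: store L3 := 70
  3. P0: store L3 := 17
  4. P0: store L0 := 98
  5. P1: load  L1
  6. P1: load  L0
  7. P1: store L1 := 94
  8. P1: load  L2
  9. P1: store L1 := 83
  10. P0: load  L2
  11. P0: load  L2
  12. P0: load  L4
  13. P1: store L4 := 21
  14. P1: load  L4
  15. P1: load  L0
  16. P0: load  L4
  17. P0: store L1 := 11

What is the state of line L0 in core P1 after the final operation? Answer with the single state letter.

state = S

step 1: P1: load  L3  ⟶  IE  (L3)  txn=BusRd  M[L3]=90
step 2: P1: store L3 := 70  ⟶  IM  (L3)  txn=∅  M[L3]=90
step 3: P0: store L3 := 17  ⟶  MI  (L3)  txn=BusRdX+Flush  M[L3]=70
step 4: P0: store L0 := 98  ⟶  MI  (L0)  txn=BusRdX  M[L0]=80
step 5: P1: load  L1  ⟶  IE  (L1)  txn=BusRd  M[L1]=70
step 6: P1: load  L0  ⟶  SS  (L0)  txn=BusRd+Flush  M[L0]=98
step 7: P1: store L1 := 94  ⟶  IM  (L1)  txn=∅  M[L1]=70
step 8: P1: load  L2  ⟶  IE  (L2)  txn=BusRd  M[L2]=60
step 9: P1: store L1 := 83  ⟶  IM  (L1)  txn=∅  M[L1]=70
step 10: P0: load  L2  ⟶  SS  (L2)  txn=BusRd  M[L2]=60
step 11: P0: load  L2  ⟶  SS  (L2)  txn=∅  M[L2]=60
step 12: P0: load  L4  ⟶  EI  (L4)  txn=BusRd  M[L4]=80
step 13: P1: store L4 := 21  ⟶  IM  (L4)  txn=BusRdX  M[L4]=80
step 14: P1: load  L4  ⟶  IM  (L4)  txn=∅  M[L4]=80
step 15: P1: load  L0  ⟶  SS  (L0)  txn=∅  M[L0]=98
step 16: P0: load  L4  ⟶  SS  (L4)  txn=BusRd+Flush  M[L4]=21
step 17: P0: store L1 := 11  ⟶  MI  (L1)  txn=BusRdX+Flush  M[L1]=83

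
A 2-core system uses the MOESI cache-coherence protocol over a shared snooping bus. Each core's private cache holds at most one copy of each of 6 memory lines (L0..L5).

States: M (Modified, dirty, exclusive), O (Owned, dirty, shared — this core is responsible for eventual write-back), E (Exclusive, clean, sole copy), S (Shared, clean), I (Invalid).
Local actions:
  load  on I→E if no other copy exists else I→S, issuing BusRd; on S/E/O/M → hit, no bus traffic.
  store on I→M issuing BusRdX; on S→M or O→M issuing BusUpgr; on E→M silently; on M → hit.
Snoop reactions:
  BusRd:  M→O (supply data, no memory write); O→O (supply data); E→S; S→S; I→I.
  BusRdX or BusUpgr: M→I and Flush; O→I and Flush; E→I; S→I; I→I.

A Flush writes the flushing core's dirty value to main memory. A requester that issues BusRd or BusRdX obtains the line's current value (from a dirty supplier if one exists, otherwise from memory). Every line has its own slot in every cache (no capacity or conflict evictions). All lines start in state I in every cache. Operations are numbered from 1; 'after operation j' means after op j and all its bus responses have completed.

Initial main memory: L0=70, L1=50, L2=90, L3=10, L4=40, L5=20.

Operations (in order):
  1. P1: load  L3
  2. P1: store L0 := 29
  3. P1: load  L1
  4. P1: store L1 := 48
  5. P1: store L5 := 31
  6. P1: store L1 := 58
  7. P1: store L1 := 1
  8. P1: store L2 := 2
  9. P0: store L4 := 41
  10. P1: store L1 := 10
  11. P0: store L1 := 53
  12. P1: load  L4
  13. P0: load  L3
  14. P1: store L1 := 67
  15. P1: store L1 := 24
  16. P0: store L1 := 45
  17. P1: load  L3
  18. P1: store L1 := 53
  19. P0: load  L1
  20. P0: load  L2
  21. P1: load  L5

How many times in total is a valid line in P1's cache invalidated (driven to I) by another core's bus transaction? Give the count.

invalidations = 2

  op1 P1: load  L3 → I/E on L3; bus BusRd; mem=10
  op2 P1: store L0 := 29 → I/M on L0; bus BusRdX; mem=70
  op3 P1: load  L1 → I/E on L1; bus BusRd; mem=50
  op4 P1: store L1 := 48 → I/M on L1; bus (none); mem=50
  op5 P1: store L5 := 31 → I/M on L5; bus BusRdX; mem=20
  op6 P1: store L1 := 58 → I/M on L1; bus (none); mem=50
  op7 P1: store L1 := 1 → I/M on L1; bus (none); mem=50
  op8 P1: store L2 := 2 → I/M on L2; bus BusRdX; mem=90
  op9 P0: store L4 := 41 → M/I on L4; bus BusRdX; mem=40
  op10 P1: store L1 := 10 → I/M on L1; bus (none); mem=50
  op11 P0: store L1 := 53 → M/I on L1; bus BusRdX Flush; mem=10
  op12 P1: load  L4 → O/S on L4; bus BusRd; mem=40
  op13 P0: load  L3 → S/S on L3; bus BusRd; mem=10
  op14 P1: store L1 := 67 → I/M on L1; bus BusRdX Flush; mem=53
  op15 P1: store L1 := 24 → I/M on L1; bus (none); mem=53
  op16 P0: store L1 := 45 → M/I on L1; bus BusRdX Flush; mem=24
  op17 P1: load  L3 → S/S on L3; bus (none); mem=10
  op18 P1: store L1 := 53 → I/M on L1; bus BusRdX Flush; mem=45
  op19 P0: load  L1 → S/O on L1; bus BusRd; mem=45
  op20 P0: load  L2 → S/O on L2; bus BusRd; mem=90
  op21 P1: load  L5 → I/M on L5; bus (none); mem=20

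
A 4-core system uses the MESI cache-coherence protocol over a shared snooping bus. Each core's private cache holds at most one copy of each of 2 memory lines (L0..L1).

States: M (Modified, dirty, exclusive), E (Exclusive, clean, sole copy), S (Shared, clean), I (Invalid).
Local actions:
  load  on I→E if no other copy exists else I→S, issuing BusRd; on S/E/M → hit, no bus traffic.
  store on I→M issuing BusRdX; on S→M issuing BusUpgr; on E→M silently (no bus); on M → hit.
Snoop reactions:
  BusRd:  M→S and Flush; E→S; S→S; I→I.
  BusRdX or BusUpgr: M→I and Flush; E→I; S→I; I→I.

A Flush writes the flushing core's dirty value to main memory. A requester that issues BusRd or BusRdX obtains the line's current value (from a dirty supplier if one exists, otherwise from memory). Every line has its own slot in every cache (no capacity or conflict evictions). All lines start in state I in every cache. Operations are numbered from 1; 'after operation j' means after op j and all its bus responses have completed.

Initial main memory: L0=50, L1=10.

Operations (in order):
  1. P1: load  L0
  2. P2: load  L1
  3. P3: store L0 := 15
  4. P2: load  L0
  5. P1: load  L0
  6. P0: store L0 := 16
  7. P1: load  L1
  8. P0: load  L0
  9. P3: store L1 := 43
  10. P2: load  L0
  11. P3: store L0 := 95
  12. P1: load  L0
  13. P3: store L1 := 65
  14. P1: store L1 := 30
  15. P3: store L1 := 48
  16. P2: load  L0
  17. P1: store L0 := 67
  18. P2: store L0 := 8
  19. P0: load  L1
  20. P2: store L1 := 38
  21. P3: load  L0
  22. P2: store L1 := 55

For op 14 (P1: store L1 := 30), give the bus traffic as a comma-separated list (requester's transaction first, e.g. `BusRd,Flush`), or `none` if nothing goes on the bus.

bus = BusRdX,Flush

1. P1: load  L0  bus=[BusRd]  L0: P0=I P1=E P2=I P3=I  mem[L0]=50
2. P2: load  L1  bus=[BusRd]  L1: P0=I P1=I P2=E P3=I  mem[L1]=10
3. P3: store L0 := 15  bus=[BusRdX]  L0: P0=I P1=I P2=I P3=M  mem[L0]=50
4. P2: load  L0  bus=[BusRd,Flush]  L0: P0=I P1=I P2=S P3=S  mem[L0]=15
5. P1: load  L0  bus=[BusRd]  L0: P0=I P1=S P2=S P3=S  mem[L0]=15
6. P0: store L0 := 16  bus=[BusRdX]  L0: P0=M P1=I P2=I P3=I  mem[L0]=15
7. P1: load  L1  bus=[BusRd]  L1: P0=I P1=S P2=S P3=I  mem[L1]=10
8. P0: load  L0  bus=[-]  L0: P0=M P1=I P2=I P3=I  mem[L0]=15
9. P3: store L1 := 43  bus=[BusRdX]  L1: P0=I P1=I P2=I P3=M  mem[L1]=10
10. P2: load  L0  bus=[BusRd,Flush]  L0: P0=S P1=I P2=S P3=I  mem[L0]=16
11. P3: store L0 := 95  bus=[BusRdX]  L0: P0=I P1=I P2=I P3=M  mem[L0]=16
12. P1: load  L0  bus=[BusRd,Flush]  L0: P0=I P1=S P2=I P3=S  mem[L0]=95
13. P3: store L1 := 65  bus=[-]  L1: P0=I P1=I P2=I P3=M  mem[L1]=10
14. P1: store L1 := 30  bus=[BusRdX,Flush]  L1: P0=I P1=M P2=I P3=I  mem[L1]=65
15. P3: store L1 := 48  bus=[BusRdX,Flush]  L1: P0=I P1=I P2=I P3=M  mem[L1]=30
16. P2: load  L0  bus=[BusRd]  L0: P0=I P1=S P2=S P3=S  mem[L0]=95
17. P1: store L0 := 67  bus=[BusUpgr]  L0: P0=I P1=M P2=I P3=I  mem[L0]=95
18. P2: store L0 := 8  bus=[BusRdX,Flush]  L0: P0=I P1=I P2=M P3=I  mem[L0]=67
19. P0: load  L1  bus=[BusRd,Flush]  L1: P0=S P1=I P2=I P3=S  mem[L1]=48
20. P2: store L1 := 38  bus=[BusRdX]  L1: P0=I P1=I P2=M P3=I  mem[L1]=48
21. P3: load  L0  bus=[BusRd,Flush]  L0: P0=I P1=I P2=S P3=S  mem[L0]=8
22. P2: store L1 := 55  bus=[-]  L1: P0=I P1=I P2=M P3=I  mem[L1]=48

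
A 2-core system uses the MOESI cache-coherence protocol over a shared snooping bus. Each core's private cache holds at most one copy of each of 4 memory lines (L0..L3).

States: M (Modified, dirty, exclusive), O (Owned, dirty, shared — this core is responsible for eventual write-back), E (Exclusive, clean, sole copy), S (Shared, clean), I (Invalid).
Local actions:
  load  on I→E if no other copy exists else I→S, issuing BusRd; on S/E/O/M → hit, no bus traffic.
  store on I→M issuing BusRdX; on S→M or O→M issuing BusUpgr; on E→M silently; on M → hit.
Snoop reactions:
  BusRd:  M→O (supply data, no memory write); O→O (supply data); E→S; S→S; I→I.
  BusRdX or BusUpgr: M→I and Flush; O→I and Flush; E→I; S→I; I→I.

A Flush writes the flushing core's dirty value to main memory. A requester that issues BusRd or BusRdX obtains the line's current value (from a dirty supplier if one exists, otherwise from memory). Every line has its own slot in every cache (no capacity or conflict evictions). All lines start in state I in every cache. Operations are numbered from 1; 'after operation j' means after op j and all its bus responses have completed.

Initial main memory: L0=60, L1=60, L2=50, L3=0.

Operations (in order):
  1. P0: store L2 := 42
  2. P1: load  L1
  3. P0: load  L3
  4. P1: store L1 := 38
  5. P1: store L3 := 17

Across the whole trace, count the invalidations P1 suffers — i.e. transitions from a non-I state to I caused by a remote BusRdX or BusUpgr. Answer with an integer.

1. P0: store L2 := 42  bus=[BusRdX]  L2: P0=M P1=I  mem[L2]=50
2. P1: load  L1  bus=[BusRd]  L1: P0=I P1=E  mem[L1]=60
3. P0: load  L3  bus=[BusRd]  L3: P0=E P1=I  mem[L3]=0
4. P1: store L1 := 38  bus=[-]  L1: P0=I P1=M  mem[L1]=60
5. P1: store L3 := 17  bus=[BusRdX]  L3: P0=I P1=M  mem[L3]=0

invalidations = 0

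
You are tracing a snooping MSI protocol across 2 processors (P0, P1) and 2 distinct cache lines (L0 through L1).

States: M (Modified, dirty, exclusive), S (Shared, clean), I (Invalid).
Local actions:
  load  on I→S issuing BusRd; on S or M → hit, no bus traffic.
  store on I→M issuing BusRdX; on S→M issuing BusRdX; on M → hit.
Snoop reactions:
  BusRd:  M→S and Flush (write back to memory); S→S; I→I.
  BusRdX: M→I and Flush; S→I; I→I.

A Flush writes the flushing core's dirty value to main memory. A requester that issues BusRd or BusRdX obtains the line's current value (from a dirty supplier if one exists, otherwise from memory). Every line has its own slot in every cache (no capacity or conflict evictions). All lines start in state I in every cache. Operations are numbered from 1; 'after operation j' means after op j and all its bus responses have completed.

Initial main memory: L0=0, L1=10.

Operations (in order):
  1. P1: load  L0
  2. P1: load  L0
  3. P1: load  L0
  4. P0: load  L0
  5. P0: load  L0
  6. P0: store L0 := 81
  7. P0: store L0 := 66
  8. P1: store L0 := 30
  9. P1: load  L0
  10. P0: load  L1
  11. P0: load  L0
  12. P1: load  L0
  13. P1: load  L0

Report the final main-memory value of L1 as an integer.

memory[L1] = 10

step 1: P1: load  L0  ⟶  IS  (L0)  txn=BusRd  M[L0]=0
step 2: P1: load  L0  ⟶  IS  (L0)  txn=∅  M[L0]=0
step 3: P1: load  L0  ⟶  IS  (L0)  txn=∅  M[L0]=0
step 4: P0: load  L0  ⟶  SS  (L0)  txn=BusRd  M[L0]=0
step 5: P0: load  L0  ⟶  SS  (L0)  txn=∅  M[L0]=0
step 6: P0: store L0 := 81  ⟶  MI  (L0)  txn=BusRdX  M[L0]=0
step 7: P0: store L0 := 66  ⟶  MI  (L0)  txn=∅  M[L0]=0
step 8: P1: store L0 := 30  ⟶  IM  (L0)  txn=BusRdX+Flush  M[L0]=66
step 9: P1: load  L0  ⟶  IM  (L0)  txn=∅  M[L0]=66
step 10: P0: load  L1  ⟶  SI  (L1)  txn=BusRd  M[L1]=10
step 11: P0: load  L0  ⟶  SS  (L0)  txn=BusRd+Flush  M[L0]=30
step 12: P1: load  L0  ⟶  SS  (L0)  txn=∅  M[L0]=30
step 13: P1: load  L0  ⟶  SS  (L0)  txn=∅  M[L0]=30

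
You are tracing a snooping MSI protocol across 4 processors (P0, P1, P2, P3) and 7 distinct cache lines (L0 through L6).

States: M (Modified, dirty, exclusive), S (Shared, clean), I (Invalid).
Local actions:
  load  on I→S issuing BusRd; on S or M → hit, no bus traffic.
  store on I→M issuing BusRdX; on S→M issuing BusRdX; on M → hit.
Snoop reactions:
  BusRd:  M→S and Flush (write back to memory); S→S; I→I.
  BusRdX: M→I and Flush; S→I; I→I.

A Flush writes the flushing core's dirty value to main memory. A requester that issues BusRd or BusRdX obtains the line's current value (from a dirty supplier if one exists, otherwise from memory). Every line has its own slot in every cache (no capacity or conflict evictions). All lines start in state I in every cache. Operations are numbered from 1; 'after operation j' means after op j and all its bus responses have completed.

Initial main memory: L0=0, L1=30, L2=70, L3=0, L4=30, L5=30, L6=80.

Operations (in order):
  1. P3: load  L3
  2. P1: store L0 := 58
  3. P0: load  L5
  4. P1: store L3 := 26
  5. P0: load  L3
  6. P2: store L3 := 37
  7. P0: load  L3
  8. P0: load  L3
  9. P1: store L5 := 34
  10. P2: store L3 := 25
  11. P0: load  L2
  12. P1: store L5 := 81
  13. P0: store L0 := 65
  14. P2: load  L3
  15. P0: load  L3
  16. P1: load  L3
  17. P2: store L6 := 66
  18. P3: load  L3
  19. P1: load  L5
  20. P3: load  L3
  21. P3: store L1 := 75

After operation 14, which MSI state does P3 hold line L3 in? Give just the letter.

  op1 P3: load  L3 → I/I/I/S on L3; bus BusRd; mem=0
  op2 P1: store L0 := 58 → I/M/I/I on L0; bus BusRdX; mem=0
  op3 P0: load  L5 → S/I/I/I on L5; bus BusRd; mem=30
  op4 P1: store L3 := 26 → I/M/I/I on L3; bus BusRdX; mem=0
  op5 P0: load  L3 → S/S/I/I on L3; bus BusRd Flush; mem=26
  op6 P2: store L3 := 37 → I/I/M/I on L3; bus BusRdX; mem=26
  op7 P0: load  L3 → S/I/S/I on L3; bus BusRd Flush; mem=37
  op8 P0: load  L3 → S/I/S/I on L3; bus (none); mem=37
  op9 P1: store L5 := 34 → I/M/I/I on L5; bus BusRdX; mem=30
  op10 P2: store L3 := 25 → I/I/M/I on L3; bus BusRdX; mem=37
  op11 P0: load  L2 → S/I/I/I on L2; bus BusRd; mem=70
  op12 P1: store L5 := 81 → I/M/I/I on L5; bus (none); mem=30
  op13 P0: store L0 := 65 → M/I/I/I on L0; bus BusRdX Flush; mem=58
  op14 P2: load  L3 → I/I/M/I on L3; bus (none); mem=37
  op15 P0: load  L3 → S/I/S/I on L3; bus BusRd Flush; mem=25
  op16 P1: load  L3 → S/S/S/I on L3; bus BusRd; mem=25
  op17 P2: store L6 := 66 → I/I/M/I on L6; bus BusRdX; mem=80
  op18 P3: load  L3 → S/S/S/S on L3; bus BusRd; mem=25
  op19 P1: load  L5 → I/M/I/I on L5; bus (none); mem=30
  op20 P3: load  L3 → S/S/S/S on L3; bus (none); mem=25
  op21 P3: store L1 := 75 → I/I/I/M on L1; bus BusRdX; mem=30

state = I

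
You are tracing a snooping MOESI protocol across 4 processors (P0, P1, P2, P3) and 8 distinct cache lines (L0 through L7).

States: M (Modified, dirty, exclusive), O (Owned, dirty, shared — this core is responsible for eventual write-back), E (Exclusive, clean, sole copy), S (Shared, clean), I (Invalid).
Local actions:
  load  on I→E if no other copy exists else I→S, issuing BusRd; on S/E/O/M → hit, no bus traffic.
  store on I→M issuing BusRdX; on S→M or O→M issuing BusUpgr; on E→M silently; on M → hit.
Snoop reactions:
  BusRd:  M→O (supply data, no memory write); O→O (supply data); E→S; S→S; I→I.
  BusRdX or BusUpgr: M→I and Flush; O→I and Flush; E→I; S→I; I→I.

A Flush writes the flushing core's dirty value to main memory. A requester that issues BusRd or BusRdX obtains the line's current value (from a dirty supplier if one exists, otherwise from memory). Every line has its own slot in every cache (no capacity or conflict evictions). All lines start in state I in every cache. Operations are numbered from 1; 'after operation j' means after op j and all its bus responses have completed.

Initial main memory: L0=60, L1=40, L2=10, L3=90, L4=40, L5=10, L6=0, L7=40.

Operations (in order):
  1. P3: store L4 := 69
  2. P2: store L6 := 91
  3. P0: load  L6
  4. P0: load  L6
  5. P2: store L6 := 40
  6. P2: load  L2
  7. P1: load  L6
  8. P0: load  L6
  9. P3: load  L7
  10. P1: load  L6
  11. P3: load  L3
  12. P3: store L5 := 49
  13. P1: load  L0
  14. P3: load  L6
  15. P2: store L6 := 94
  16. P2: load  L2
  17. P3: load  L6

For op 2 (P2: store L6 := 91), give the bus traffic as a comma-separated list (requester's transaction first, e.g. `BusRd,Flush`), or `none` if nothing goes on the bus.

step 1: P3: store L4 := 69  ⟶  IIIM  (L4)  txn=BusRdX  M[L4]=40
step 2: P2: store L6 := 91  ⟶  IIMI  (L6)  txn=BusRdX  M[L6]=0
step 3: P0: load  L6  ⟶  SIOI  (L6)  txn=BusRd  M[L6]=0
step 4: P0: load  L6  ⟶  SIOI  (L6)  txn=∅  M[L6]=0
step 5: P2: store L6 := 40  ⟶  IIMI  (L6)  txn=BusUpgr  M[L6]=0
step 6: P2: load  L2  ⟶  IIEI  (L2)  txn=BusRd  M[L2]=10
step 7: P1: load  L6  ⟶  ISOI  (L6)  txn=BusRd  M[L6]=0
step 8: P0: load  L6  ⟶  SSOI  (L6)  txn=BusRd  M[L6]=0
step 9: P3: load  L7  ⟶  IIIE  (L7)  txn=BusRd  M[L7]=40
step 10: P1: load  L6  ⟶  SSOI  (L6)  txn=∅  M[L6]=0
step 11: P3: load  L3  ⟶  IIIE  (L3)  txn=BusRd  M[L3]=90
step 12: P3: store L5 := 49  ⟶  IIIM  (L5)  txn=BusRdX  M[L5]=10
step 13: P1: load  L0  ⟶  IEII  (L0)  txn=BusRd  M[L0]=60
step 14: P3: load  L6  ⟶  SSOS  (L6)  txn=BusRd  M[L6]=0
step 15: P2: store L6 := 94  ⟶  IIMI  (L6)  txn=BusUpgr  M[L6]=0
step 16: P2: load  L2  ⟶  IIEI  (L2)  txn=∅  M[L2]=10
step 17: P3: load  L6  ⟶  IIOS  (L6)  txn=BusRd  M[L6]=0

bus = BusRdX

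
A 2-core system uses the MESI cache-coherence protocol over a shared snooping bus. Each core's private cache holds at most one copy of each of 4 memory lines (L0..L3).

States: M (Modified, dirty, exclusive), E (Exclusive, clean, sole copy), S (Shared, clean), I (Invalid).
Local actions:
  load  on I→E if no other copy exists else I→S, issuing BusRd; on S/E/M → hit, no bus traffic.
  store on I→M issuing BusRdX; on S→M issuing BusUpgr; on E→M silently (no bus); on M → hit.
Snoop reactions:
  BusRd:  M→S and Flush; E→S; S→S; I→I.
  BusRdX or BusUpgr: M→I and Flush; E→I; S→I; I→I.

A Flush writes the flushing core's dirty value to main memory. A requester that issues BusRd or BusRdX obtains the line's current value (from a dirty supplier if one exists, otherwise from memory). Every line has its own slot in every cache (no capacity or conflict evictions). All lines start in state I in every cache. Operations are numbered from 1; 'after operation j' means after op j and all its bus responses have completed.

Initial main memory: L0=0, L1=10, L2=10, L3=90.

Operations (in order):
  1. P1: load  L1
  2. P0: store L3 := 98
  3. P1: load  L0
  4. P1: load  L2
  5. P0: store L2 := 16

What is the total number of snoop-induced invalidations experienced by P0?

invalidations = 0

step 1: P1: load  L1  ⟶  IE  (L1)  txn=BusRd  M[L1]=10
step 2: P0: store L3 := 98  ⟶  MI  (L3)  txn=BusRdX  M[L3]=90
step 3: P1: load  L0  ⟶  IE  (L0)  txn=BusRd  M[L0]=0
step 4: P1: load  L2  ⟶  IE  (L2)  txn=BusRd  M[L2]=10
step 5: P0: store L2 := 16  ⟶  MI  (L2)  txn=BusRdX  M[L2]=10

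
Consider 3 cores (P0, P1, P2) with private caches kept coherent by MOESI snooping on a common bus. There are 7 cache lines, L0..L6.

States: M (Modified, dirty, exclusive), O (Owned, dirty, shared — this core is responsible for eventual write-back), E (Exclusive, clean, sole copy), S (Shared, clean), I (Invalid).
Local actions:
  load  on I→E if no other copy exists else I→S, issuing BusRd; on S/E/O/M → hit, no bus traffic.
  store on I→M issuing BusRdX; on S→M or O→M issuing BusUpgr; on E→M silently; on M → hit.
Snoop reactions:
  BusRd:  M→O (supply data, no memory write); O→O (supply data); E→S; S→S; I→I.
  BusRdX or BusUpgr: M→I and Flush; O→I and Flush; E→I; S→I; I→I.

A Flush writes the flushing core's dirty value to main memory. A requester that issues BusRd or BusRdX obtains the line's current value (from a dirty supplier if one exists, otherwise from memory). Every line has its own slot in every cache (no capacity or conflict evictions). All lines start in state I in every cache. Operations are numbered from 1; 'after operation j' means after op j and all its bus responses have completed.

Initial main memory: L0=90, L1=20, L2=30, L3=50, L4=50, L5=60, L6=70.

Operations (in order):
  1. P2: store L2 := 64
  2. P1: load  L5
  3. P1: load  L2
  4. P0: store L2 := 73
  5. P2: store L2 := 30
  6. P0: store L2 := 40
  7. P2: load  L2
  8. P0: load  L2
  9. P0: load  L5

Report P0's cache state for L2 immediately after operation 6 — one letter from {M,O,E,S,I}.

state = M

[1] P2: store L2 := 64 | P0:I, P1:I, P2:M(64) | bus: BusRdX
[2] P1: load  L5 | P0:I, P1:E(60), P2:I | bus: BusRd
[3] P1: load  L2 | P0:I, P1:S(64), P2:O(64) | bus: BusRd
[4] P0: store L2 := 73 | P0:M(73), P1:I, P2:I | bus: BusRdX,Flush
[5] P2: store L2 := 30 | P0:I, P1:I, P2:M(30) | bus: BusRdX,Flush
[6] P0: store L2 := 40 | P0:M(40), P1:I, P2:I | bus: BusRdX,Flush
[7] P2: load  L2 | P0:O(40), P1:I, P2:S(40) | bus: BusRd
[8] P0: load  L2 | P0:O(40), P1:I, P2:S(40) | bus: none
[9] P0: load  L5 | P0:S(60), P1:S(60), P2:I | bus: BusRd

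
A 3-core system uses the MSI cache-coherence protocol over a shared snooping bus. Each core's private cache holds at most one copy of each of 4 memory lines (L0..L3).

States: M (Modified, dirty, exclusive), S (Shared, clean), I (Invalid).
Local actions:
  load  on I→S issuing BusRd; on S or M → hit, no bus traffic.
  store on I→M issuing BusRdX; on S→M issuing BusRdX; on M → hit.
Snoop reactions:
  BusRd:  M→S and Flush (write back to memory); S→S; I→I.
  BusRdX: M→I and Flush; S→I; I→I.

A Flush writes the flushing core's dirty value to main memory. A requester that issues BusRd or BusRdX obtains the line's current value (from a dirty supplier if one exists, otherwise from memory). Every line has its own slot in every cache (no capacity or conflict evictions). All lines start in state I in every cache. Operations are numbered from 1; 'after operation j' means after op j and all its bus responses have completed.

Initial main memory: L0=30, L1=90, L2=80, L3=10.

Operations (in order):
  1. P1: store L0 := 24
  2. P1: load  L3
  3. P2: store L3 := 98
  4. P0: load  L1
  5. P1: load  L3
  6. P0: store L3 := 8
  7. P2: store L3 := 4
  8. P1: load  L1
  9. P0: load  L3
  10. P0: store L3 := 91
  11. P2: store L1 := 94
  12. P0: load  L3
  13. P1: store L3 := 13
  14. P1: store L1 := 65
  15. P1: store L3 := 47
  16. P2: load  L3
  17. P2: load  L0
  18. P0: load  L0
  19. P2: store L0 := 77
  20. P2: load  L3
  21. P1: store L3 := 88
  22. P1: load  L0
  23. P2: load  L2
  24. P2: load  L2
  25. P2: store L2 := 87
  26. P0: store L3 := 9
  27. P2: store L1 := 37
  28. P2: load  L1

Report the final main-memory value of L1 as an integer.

  op1 P1: store L0 := 24 → I/M/I on L0; bus BusRdX; mem=30
  op2 P1: load  L3 → I/S/I on L3; bus BusRd; mem=10
  op3 P2: store L3 := 98 → I/I/M on L3; bus BusRdX; mem=10
  op4 P0: load  L1 → S/I/I on L1; bus BusRd; mem=90
  op5 P1: load  L3 → I/S/S on L3; bus BusRd Flush; mem=98
  op6 P0: store L3 := 8 → M/I/I on L3; bus BusRdX; mem=98
  op7 P2: store L3 := 4 → I/I/M on L3; bus BusRdX Flush; mem=8
  op8 P1: load  L1 → S/S/I on L1; bus BusRd; mem=90
  op9 P0: load  L3 → S/I/S on L3; bus BusRd Flush; mem=4
  op10 P0: store L3 := 91 → M/I/I on L3; bus BusRdX; mem=4
  op11 P2: store L1 := 94 → I/I/M on L1; bus BusRdX; mem=90
  op12 P0: load  L3 → M/I/I on L3; bus (none); mem=4
  op13 P1: store L3 := 13 → I/M/I on L3; bus BusRdX Flush; mem=91
  op14 P1: store L1 := 65 → I/M/I on L1; bus BusRdX Flush; mem=94
  op15 P1: store L3 := 47 → I/M/I on L3; bus (none); mem=91
  op16 P2: load  L3 → I/S/S on L3; bus BusRd Flush; mem=47
  op17 P2: load  L0 → I/S/S on L0; bus BusRd Flush; mem=24
  op18 P0: load  L0 → S/S/S on L0; bus BusRd; mem=24
  op19 P2: store L0 := 77 → I/I/M on L0; bus BusRdX; mem=24
  op20 P2: load  L3 → I/S/S on L3; bus (none); mem=47
  op21 P1: store L3 := 88 → I/M/I on L3; bus BusRdX; mem=47
  op22 P1: load  L0 → I/S/S on L0; bus BusRd Flush; mem=77
  op23 P2: load  L2 → I/I/S on L2; bus BusRd; mem=80
  op24 P2: load  L2 → I/I/S on L2; bus (none); mem=80
  op25 P2: store L2 := 87 → I/I/M on L2; bus BusRdX; mem=80
  op26 P0: store L3 := 9 → M/I/I on L3; bus BusRdX Flush; mem=88
  op27 P2: store L1 := 37 → I/I/M on L1; bus BusRdX Flush; mem=65
  op28 P2: load  L1 → I/I/M on L1; bus (none); mem=65

memory[L1] = 65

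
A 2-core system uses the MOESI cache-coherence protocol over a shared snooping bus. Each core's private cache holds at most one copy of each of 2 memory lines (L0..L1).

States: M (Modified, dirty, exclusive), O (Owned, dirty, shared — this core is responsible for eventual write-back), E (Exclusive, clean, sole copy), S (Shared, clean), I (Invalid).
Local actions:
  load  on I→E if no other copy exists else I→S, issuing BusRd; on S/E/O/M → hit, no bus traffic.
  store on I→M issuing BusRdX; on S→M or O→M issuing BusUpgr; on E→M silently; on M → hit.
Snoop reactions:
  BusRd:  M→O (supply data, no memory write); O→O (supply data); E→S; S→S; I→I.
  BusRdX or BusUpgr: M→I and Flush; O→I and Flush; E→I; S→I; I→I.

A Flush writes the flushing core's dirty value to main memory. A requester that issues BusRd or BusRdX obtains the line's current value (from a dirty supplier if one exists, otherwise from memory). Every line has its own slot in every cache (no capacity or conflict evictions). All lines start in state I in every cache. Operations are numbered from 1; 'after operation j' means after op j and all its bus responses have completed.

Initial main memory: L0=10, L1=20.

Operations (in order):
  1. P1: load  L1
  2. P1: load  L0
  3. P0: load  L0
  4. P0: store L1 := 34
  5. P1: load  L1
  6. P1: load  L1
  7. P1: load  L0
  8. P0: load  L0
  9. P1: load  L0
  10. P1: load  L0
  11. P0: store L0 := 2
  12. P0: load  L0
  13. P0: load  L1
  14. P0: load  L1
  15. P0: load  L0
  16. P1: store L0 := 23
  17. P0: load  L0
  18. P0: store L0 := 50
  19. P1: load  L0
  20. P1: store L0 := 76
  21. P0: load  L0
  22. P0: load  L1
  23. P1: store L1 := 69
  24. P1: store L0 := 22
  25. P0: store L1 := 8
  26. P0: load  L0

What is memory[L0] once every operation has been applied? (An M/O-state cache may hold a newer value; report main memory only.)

memory[L0] = 50

1. P1: load  L1  bus=[BusRd]  L1: P0=I P1=E  mem[L1]=20
2. P1: load  L0  bus=[BusRd]  L0: P0=I P1=E  mem[L0]=10
3. P0: load  L0  bus=[BusRd]  L0: P0=S P1=S  mem[L0]=10
4. P0: store L1 := 34  bus=[BusRdX]  L1: P0=M P1=I  mem[L1]=20
5. P1: load  L1  bus=[BusRd]  L1: P0=O P1=S  mem[L1]=20
6. P1: load  L1  bus=[-]  L1: P0=O P1=S  mem[L1]=20
7. P1: load  L0  bus=[-]  L0: P0=S P1=S  mem[L0]=10
8. P0: load  L0  bus=[-]  L0: P0=S P1=S  mem[L0]=10
9. P1: load  L0  bus=[-]  L0: P0=S P1=S  mem[L0]=10
10. P1: load  L0  bus=[-]  L0: P0=S P1=S  mem[L0]=10
11. P0: store L0 := 2  bus=[BusUpgr]  L0: P0=M P1=I  mem[L0]=10
12. P0: load  L0  bus=[-]  L0: P0=M P1=I  mem[L0]=10
13. P0: load  L1  bus=[-]  L1: P0=O P1=S  mem[L1]=20
14. P0: load  L1  bus=[-]  L1: P0=O P1=S  mem[L1]=20
15. P0: load  L0  bus=[-]  L0: P0=M P1=I  mem[L0]=10
16. P1: store L0 := 23  bus=[BusRdX,Flush]  L0: P0=I P1=M  mem[L0]=2
17. P0: load  L0  bus=[BusRd]  L0: P0=S P1=O  mem[L0]=2
18. P0: store L0 := 50  bus=[BusUpgr,Flush]  L0: P0=M P1=I  mem[L0]=23
19. P1: load  L0  bus=[BusRd]  L0: P0=O P1=S  mem[L0]=23
20. P1: store L0 := 76  bus=[BusUpgr,Flush]  L0: P0=I P1=M  mem[L0]=50
21. P0: load  L0  bus=[BusRd]  L0: P0=S P1=O  mem[L0]=50
22. P0: load  L1  bus=[-]  L1: P0=O P1=S  mem[L1]=20
23. P1: store L1 := 69  bus=[BusUpgr,Flush]  L1: P0=I P1=M  mem[L1]=34
24. P1: store L0 := 22  bus=[BusUpgr]  L0: P0=I P1=M  mem[L0]=50
25. P0: store L1 := 8  bus=[BusRdX,Flush]  L1: P0=M P1=I  mem[L1]=69
26. P0: load  L0  bus=[BusRd]  L0: P0=S P1=O  mem[L0]=50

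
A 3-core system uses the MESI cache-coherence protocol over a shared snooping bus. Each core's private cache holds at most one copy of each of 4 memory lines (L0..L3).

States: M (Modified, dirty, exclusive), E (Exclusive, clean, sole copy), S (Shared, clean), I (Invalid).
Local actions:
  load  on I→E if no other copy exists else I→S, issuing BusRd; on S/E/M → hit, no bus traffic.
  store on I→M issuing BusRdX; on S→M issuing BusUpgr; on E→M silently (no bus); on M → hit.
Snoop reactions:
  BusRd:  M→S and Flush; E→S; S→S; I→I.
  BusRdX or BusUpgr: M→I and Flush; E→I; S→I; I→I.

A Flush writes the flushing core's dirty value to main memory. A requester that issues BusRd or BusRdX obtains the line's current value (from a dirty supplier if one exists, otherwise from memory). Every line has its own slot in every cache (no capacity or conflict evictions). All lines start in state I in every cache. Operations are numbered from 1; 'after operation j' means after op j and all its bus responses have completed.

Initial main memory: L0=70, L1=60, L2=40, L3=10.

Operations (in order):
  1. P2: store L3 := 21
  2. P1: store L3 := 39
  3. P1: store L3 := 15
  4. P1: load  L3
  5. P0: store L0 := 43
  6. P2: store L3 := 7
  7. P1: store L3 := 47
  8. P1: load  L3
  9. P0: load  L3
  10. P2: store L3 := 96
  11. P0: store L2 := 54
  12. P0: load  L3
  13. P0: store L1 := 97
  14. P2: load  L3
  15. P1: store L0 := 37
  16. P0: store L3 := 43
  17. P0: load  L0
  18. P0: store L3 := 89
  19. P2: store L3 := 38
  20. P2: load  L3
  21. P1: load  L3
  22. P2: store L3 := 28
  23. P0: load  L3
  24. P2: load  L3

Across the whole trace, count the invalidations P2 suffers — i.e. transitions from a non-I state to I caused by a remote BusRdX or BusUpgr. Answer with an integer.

1. P2: store L3 := 21  bus=[BusRdX]  L3: P0=I P1=I P2=M  mem[L3]=10
2. P1: store L3 := 39  bus=[BusRdX,Flush]  L3: P0=I P1=M P2=I  mem[L3]=21
3. P1: store L3 := 15  bus=[-]  L3: P0=I P1=M P2=I  mem[L3]=21
4. P1: load  L3  bus=[-]  L3: P0=I P1=M P2=I  mem[L3]=21
5. P0: store L0 := 43  bus=[BusRdX]  L0: P0=M P1=I P2=I  mem[L0]=70
6. P2: store L3 := 7  bus=[BusRdX,Flush]  L3: P0=I P1=I P2=M  mem[L3]=15
7. P1: store L3 := 47  bus=[BusRdX,Flush]  L3: P0=I P1=M P2=I  mem[L3]=7
8. P1: load  L3  bus=[-]  L3: P0=I P1=M P2=I  mem[L3]=7
9. P0: load  L3  bus=[BusRd,Flush]  L3: P0=S P1=S P2=I  mem[L3]=47
10. P2: store L3 := 96  bus=[BusRdX]  L3: P0=I P1=I P2=M  mem[L3]=47
11. P0: store L2 := 54  bus=[BusRdX]  L2: P0=M P1=I P2=I  mem[L2]=40
12. P0: load  L3  bus=[BusRd,Flush]  L3: P0=S P1=I P2=S  mem[L3]=96
13. P0: store L1 := 97  bus=[BusRdX]  L1: P0=M P1=I P2=I  mem[L1]=60
14. P2: load  L3  bus=[-]  L3: P0=S P1=I P2=S  mem[L3]=96
15. P1: store L0 := 37  bus=[BusRdX,Flush]  L0: P0=I P1=M P2=I  mem[L0]=43
16. P0: store L3 := 43  bus=[BusUpgr]  L3: P0=M P1=I P2=I  mem[L3]=96
17. P0: load  L0  bus=[BusRd,Flush]  L0: P0=S P1=S P2=I  mem[L0]=37
18. P0: store L3 := 89  bus=[-]  L3: P0=M P1=I P2=I  mem[L3]=96
19. P2: store L3 := 38  bus=[BusRdX,Flush]  L3: P0=I P1=I P2=M  mem[L3]=89
20. P2: load  L3  bus=[-]  L3: P0=I P1=I P2=M  mem[L3]=89
21. P1: load  L3  bus=[BusRd,Flush]  L3: P0=I P1=S P2=S  mem[L3]=38
22. P2: store L3 := 28  bus=[BusUpgr]  L3: P0=I P1=I P2=M  mem[L3]=38
23. P0: load  L3  bus=[BusRd,Flush]  L3: P0=S P1=I P2=S  mem[L3]=28
24. P2: load  L3  bus=[-]  L3: P0=S P1=I P2=S  mem[L3]=28

invalidations = 3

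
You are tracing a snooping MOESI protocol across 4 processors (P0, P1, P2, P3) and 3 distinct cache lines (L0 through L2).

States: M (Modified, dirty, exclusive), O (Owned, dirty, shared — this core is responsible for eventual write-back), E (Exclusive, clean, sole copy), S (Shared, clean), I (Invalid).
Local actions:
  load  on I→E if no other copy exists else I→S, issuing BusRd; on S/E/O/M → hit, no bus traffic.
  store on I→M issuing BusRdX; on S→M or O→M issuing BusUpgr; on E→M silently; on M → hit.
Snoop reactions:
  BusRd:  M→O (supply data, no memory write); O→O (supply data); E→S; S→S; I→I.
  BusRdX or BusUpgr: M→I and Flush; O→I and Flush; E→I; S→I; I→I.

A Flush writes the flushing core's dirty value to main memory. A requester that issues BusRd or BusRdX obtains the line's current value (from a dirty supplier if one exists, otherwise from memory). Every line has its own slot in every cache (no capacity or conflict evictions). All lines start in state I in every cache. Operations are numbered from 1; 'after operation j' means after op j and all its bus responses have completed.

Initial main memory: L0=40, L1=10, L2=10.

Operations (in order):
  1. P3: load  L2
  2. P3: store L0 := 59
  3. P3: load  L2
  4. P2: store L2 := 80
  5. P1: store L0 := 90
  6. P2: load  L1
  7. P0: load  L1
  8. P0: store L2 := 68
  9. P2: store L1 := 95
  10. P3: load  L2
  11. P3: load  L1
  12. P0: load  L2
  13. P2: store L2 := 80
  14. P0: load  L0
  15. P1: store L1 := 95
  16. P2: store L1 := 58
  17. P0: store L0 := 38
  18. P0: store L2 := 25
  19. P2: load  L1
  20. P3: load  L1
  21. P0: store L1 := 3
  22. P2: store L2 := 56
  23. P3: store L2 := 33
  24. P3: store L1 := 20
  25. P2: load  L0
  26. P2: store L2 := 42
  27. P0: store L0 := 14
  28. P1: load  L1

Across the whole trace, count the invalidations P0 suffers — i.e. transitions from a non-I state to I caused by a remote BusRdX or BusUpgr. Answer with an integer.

  op1 P3: load  L2 → I/I/I/E on L2; bus BusRd; mem=10
  op2 P3: store L0 := 59 → I/I/I/M on L0; bus BusRdX; mem=40
  op3 P3: load  L2 → I/I/I/E on L2; bus (none); mem=10
  op4 P2: store L2 := 80 → I/I/M/I on L2; bus BusRdX; mem=10
  op5 P1: store L0 := 90 → I/M/I/I on L0; bus BusRdX Flush; mem=59
  op6 P2: load  L1 → I/I/E/I on L1; bus BusRd; mem=10
  op7 P0: load  L1 → S/I/S/I on L1; bus BusRd; mem=10
  op8 P0: store L2 := 68 → M/I/I/I on L2; bus BusRdX Flush; mem=80
  op9 P2: store L1 := 95 → I/I/M/I on L1; bus BusUpgr; mem=10
  op10 P3: load  L2 → O/I/I/S on L2; bus BusRd; mem=80
  op11 P3: load  L1 → I/I/O/S on L1; bus BusRd; mem=10
  op12 P0: load  L2 → O/I/I/S on L2; bus (none); mem=80
  op13 P2: store L2 := 80 → I/I/M/I on L2; bus BusRdX Flush; mem=68
  op14 P0: load  L0 → S/O/I/I on L0; bus BusRd; mem=59
  op15 P1: store L1 := 95 → I/M/I/I on L1; bus BusRdX Flush; mem=95
  op16 P2: store L1 := 58 → I/I/M/I on L1; bus BusRdX Flush; mem=95
  op17 P0: store L0 := 38 → M/I/I/I on L0; bus BusUpgr Flush; mem=90
  op18 P0: store L2 := 25 → M/I/I/I on L2; bus BusRdX Flush; mem=80
  op19 P2: load  L1 → I/I/M/I on L1; bus (none); mem=95
  op20 P3: load  L1 → I/I/O/S on L1; bus BusRd; mem=95
  op21 P0: store L1 := 3 → M/I/I/I on L1; bus BusRdX Flush; mem=58
  op22 P2: store L2 := 56 → I/I/M/I on L2; bus BusRdX Flush; mem=25
  op23 P3: store L2 := 33 → I/I/I/M on L2; bus BusRdX Flush; mem=56
  op24 P3: store L1 := 20 → I/I/I/M on L1; bus BusRdX Flush; mem=3
  op25 P2: load  L0 → O/I/S/I on L0; bus BusRd; mem=90
  op26 P2: store L2 := 42 → I/I/M/I on L2; bus BusRdX Flush; mem=33
  op27 P0: store L0 := 14 → M/I/I/I on L0; bus BusUpgr; mem=90
  op28 P1: load  L1 → I/S/I/O on L1; bus BusRd; mem=3

invalidations = 4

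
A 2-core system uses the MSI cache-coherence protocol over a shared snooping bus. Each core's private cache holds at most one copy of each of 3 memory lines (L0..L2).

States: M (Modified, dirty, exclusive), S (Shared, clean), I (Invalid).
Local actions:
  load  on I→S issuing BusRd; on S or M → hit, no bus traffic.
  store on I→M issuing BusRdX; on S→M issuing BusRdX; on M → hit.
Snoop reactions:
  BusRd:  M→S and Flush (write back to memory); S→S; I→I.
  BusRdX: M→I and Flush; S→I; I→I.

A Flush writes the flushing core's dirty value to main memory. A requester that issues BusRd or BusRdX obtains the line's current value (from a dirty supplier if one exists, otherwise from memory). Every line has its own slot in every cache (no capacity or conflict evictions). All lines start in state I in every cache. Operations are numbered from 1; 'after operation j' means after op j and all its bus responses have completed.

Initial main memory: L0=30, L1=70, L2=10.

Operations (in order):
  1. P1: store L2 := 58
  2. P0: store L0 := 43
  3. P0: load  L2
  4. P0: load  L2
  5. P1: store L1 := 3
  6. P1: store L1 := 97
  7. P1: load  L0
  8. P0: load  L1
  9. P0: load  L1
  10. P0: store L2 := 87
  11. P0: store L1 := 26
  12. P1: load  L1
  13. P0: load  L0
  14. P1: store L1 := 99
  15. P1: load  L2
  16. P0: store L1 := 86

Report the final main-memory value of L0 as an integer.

step 1: P1: store L2 := 58  ⟶  IM  (L2)  txn=BusRdX  M[L2]=10
step 2: P0: store L0 := 43  ⟶  MI  (L0)  txn=BusRdX  M[L0]=30
step 3: P0: load  L2  ⟶  SS  (L2)  txn=BusRd+Flush  M[L2]=58
step 4: P0: load  L2  ⟶  SS  (L2)  txn=∅  M[L2]=58
step 5: P1: store L1 := 3  ⟶  IM  (L1)  txn=BusRdX  M[L1]=70
step 6: P1: store L1 := 97  ⟶  IM  (L1)  txn=∅  M[L1]=70
step 7: P1: load  L0  ⟶  SS  (L0)  txn=BusRd+Flush  M[L0]=43
step 8: P0: load  L1  ⟶  SS  (L1)  txn=BusRd+Flush  M[L1]=97
step 9: P0: load  L1  ⟶  SS  (L1)  txn=∅  M[L1]=97
step 10: P0: store L2 := 87  ⟶  MI  (L2)  txn=BusRdX  M[L2]=58
step 11: P0: store L1 := 26  ⟶  MI  (L1)  txn=BusRdX  M[L1]=97
step 12: P1: load  L1  ⟶  SS  (L1)  txn=BusRd+Flush  M[L1]=26
step 13: P0: load  L0  ⟶  SS  (L0)  txn=∅  M[L0]=43
step 14: P1: store L1 := 99  ⟶  IM  (L1)  txn=BusRdX  M[L1]=26
step 15: P1: load  L2  ⟶  SS  (L2)  txn=BusRd+Flush  M[L2]=87
step 16: P0: store L1 := 86  ⟶  MI  (L1)  txn=BusRdX+Flush  M[L1]=99

memory[L0] = 43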